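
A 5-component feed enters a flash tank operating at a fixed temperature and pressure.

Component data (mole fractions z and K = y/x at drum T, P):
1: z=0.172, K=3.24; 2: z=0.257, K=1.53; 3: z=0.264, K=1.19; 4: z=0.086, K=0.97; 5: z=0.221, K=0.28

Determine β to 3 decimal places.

Let β = V/F and solve Σ zᵢ(Kᵢ−1)/(1+β(Kᵢ−1)) = 0.
Check two-phase: ΣzᵢKᵢ = 1.410 > 1 and Σzᵢ/Kᵢ = 1.321 > 1, so g(0) = 0.410 > 0 and g(1) = -0.321 < 0.
Newton–Raphson from β = 0.63:
  β = 0.630: g = 0.0129, g' = -0.580 → β = 0.652
Converged at β = 0.652.

β = 0.652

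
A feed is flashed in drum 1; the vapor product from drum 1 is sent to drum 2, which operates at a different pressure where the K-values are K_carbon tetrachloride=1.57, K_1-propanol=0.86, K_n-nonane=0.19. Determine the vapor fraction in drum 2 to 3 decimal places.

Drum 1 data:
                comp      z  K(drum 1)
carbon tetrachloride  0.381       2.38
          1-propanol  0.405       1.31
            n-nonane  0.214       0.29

V/F (drum 2) = 0.280

Drum 1:
Rachford–Rice: g(ψ₁) = Σ zᵢ(Kᵢ−1)/(1+ψ₁(Kᵢ−1)) = 0.
Feasibility: ΣzᵢKᵢ = 1.499, Σzᵢ/Kᵢ = 1.207 — both > 1, two phases present.
Newton iteration, ψ₁⁰ = 0.5:
  ψ₁ = 0.500: g = 0.1842, g' = -0.543 → ψ₁ = 0.840
  ψ₁ = 0.840: g = -0.0330, g' = -0.842 → ψ₁ = 0.800
  ψ₁ = 0.800: g = -0.0015, g' = -0.768 → ψ₁ = 0.798
Converged at ψ₁ = 0.798.
Drum-1 compositions:
  carbon tetrachloride: x = 0.181, y = 0.431
  1-propanol: x = 0.325, y = 0.425
  n-nonane: x = 0.494, y = 0.143
Drum-2 feed = drum-1 vapor: z₂ = (0.4314, 0.4253, 0.1433).
Drum 2:
Newton–Raphson from ψ₂ = 0.5:
  ψ₂ = 0.500: g = -0.0677, g' = -0.360 → ψ₂ = 0.312
  ψ₂ = 0.312: g = -0.0088, g' = -0.278 → ψ₂ = 0.280
Converged at ψ₂ = 0.280.
  carbon tetrachloride: x = 0.372, y = 0.584
  1-propanol: x = 0.443, y = 0.381
  n-nonane: x = 0.185, y = 0.035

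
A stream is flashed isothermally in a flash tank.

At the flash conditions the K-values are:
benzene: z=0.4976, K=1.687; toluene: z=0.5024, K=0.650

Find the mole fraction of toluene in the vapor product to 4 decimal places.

y_toluene = 0.4306

Material balance + equilibrium reduce to Σ zᵢ(Kᵢ−1)/(1+V/F(Kᵢ−1)) = 0.
Feasibility: ΣzᵢKᵢ = 1.1660, Σzᵢ/Kᵢ = 1.0679 — both > 1, two phases present.
Iterate (Newton) starting at V/F = 0.38:
  V/F = 0.3800: g = 0.06827, g' = -0.2296 → V/F = 0.6774
  V/F = 0.6774: g = 0.00280, g' = -0.2151 → V/F = 0.6904
Converged at V/F = 0.6904.
Compositions from xᵢ = zᵢ/(1+V/F(Kᵢ−1)), yᵢ = Kᵢxᵢ:
  benzene: x = 0.3375, y = 0.5694
  toluene: x = 0.6625, y = 0.4306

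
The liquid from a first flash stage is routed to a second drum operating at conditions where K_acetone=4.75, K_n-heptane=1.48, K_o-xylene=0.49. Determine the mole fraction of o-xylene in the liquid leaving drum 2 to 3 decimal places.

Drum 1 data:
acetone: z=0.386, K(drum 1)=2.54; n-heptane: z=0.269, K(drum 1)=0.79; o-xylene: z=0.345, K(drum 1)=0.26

x_o-xylene (drum 2) = 0.715

Drum 1:
Rachford–Rice: g(ψ₁) = Σ zᵢ(Kᵢ−1)/(1+ψ₁(Kᵢ−1)) = 0.
g(0) = ΣzᵢKᵢ − 1 = 0.283 and g(1) = 1 − Σzᵢ/Kᵢ = -0.819, so a root lies in (0, 1).
Newton iteration, ψ₁⁰ = 0.5:
  ψ₁ = 0.500: g = -0.1325, g' = -0.783 → ψ₁ = 0.331
  ψ₁ = 0.331: g = -0.0049, g' = -0.747 → ψ₁ = 0.324
Converged at ψ₁ = 0.324.
Drum-1 compositions:
  acetone: x = 0.257, y = 0.654
  n-heptane: x = 0.289, y = 0.228
  o-xylene: x = 0.454, y = 0.118
Drum-2 feed = drum-1 liquid: z₂ = (0.2575, 0.2887, 0.4539).
Drum 2:
Let ψ₂ = V/F and solve Σ zᵢ(Kᵢ−1)/(1+ψ₂(Kᵢ−1)) = 0.
Check two-phase: ΣzᵢKᵢ = 1.873 > 1 and Σzᵢ/Kᵢ = 1.176 > 1, so g(0) = 0.873 > 0 and g(1) = -0.176 < 0.
Iterate (Newton) starting at ψ₂ = 0.62:
  ψ₂ = 0.620: g = 0.0586, g' = -0.619 → ψ₂ = 0.715
  ψ₂ = 0.715: g = 0.0013, g' = -0.597 → ψ₂ = 0.717
Converged at ψ₂ = 0.717.
  acetone: x = 0.070, y = 0.332
  n-heptane: x = 0.215, y = 0.318
  o-xylene: x = 0.715, y = 0.351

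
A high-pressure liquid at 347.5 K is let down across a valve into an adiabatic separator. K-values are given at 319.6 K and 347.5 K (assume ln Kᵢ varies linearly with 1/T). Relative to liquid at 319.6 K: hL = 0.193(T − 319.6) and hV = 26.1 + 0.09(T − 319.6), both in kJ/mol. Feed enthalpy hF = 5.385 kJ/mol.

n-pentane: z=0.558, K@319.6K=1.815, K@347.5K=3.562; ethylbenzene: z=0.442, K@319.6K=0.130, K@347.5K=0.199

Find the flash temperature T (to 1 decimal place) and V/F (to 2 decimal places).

Adiabatic flash: solve Rachford–Rice at each trial T, then check hF = ψ·hV(T) + (1−ψ)·hL(T).
  T = 319.6 K: K = (1.815, 0.130), RR gives ψ = 0.099, H_out = 2.585 kJ/mol
  T = 347.5 K: K = (3.562, 0.199), RR gives ψ = 0.524, H_out = 17.558 kJ/mol
  T = 333.6 K: K = (2.582, 0.162), RR gives ψ = 0.387, H_out = 12.239 kJ/mol
  T = 326.6 K: K = (2.173, 0.146), RR gives ψ = 0.276, H_out = 8.363 kJ/mol
  T = 323.1 K: K = (1.988, 0.138), RR gives ψ = 0.200, H_out = 5.815 kJ/mol
  T = 321.4 K: K = (1.902, 0.134), RR gives ψ = 0.154, H_out = 4.351 kJ/mol
Linear interpolation between T = 321.4 (H_out = 4.351) and T = 323.1 (H_out = 5.815) on hF = 5.385 gives T ≈ 322.6 K, at which ψ = 0.19.

T = 322.6 K, V/F = 0.19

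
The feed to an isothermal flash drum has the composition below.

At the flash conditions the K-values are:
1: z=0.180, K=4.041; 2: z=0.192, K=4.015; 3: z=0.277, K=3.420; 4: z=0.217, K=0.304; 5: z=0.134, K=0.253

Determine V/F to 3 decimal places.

V/F = 0.778

Material balance + equilibrium reduce to Σ zᵢ(Kᵢ−1)/(1+V/F(Kᵢ−1)) = 0.
Feasibility: ΣzᵢKᵢ = 2.545, Σzᵢ/Kᵢ = 1.417 — both > 1, two phases present.
Iterate (Newton) starting at V/F = 0.5:
  V/F = 0.500: g = 0.3599, g' = -1.310 → V/F = 0.775
  V/F = 0.775: g = 0.0043, g' = -1.418 → V/F = 0.778
Converged at V/F = 0.778.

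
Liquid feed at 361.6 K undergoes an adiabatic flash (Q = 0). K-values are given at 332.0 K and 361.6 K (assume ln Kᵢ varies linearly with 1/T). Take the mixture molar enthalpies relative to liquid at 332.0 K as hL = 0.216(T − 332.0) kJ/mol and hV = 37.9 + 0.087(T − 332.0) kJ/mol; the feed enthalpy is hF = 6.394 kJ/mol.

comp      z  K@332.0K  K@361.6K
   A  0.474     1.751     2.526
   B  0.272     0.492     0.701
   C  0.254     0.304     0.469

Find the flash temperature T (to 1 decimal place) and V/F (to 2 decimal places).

Adiabatic flash: solve Rachford–Rice at each trial T, then check hF = ψ·hV(T) + (1−ψ)·hL(T).
  T = 332.0 K: K = (1.751, 0.492, 0.304), RR gives ψ = 0.090, H_out = 3.415 kJ/mol
  T = 361.6 K: K = (2.526, 0.701, 0.469), RR gives ψ = 0.767, H_out = 32.547 kJ/mol
  T = 346.8 K: K = (2.120, 0.592, 0.381), RR gives ψ = 0.448, H_out = 19.321 kJ/mol
  T = 339.4 K: K = (1.931, 0.541, 0.341), RR gives ψ = 0.283, H_out = 12.042 kJ/mol
  T = 335.7 K: K = (1.840, 0.516, 0.322), RR gives ψ = 0.191, H_out = 7.960 kJ/mol
  T = 333.9 K: K = (1.796, 0.504, 0.313), RR gives ψ = 0.144, H_out = 5.817 kJ/mol
Linear interpolation between T = 333.9 (H_out = 5.817) and T = 335.7 (H_out = 7.960) on hF = 6.394 gives T ≈ 334.4 K, at which ψ = 0.16.

T = 334.4 K, V/F = 0.16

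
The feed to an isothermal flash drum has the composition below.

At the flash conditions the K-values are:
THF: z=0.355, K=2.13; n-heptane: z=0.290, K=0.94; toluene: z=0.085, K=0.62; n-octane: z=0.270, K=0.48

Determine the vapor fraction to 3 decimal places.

ψ = 0.526

Newton iteration, ψ⁰ = 0.5:
  ψ = 0.500: g = 0.0088, g' = -0.338 → ψ = 0.526
Converged at ψ = 0.526.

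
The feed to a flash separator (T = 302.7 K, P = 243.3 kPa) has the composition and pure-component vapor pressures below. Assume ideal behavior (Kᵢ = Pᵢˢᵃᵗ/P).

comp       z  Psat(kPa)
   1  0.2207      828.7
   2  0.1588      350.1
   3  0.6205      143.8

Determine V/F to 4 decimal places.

V/F = 0.4546

Raoult's law: Kᵢ = Pᵢˢᵃᵗ/P = Pᵢˢᵃᵗ/243.3.
  K_1 = 828.7/243.3 = 3.406083, K_2 = 350.1/243.3 = 1.438964, K_3 = 143.8/243.3 = 0.591040
Newton–Raphson from V/F = 0.5:
  V/F = 0.5000: g = -0.02078, g' = -0.4478 → V/F = 0.4536
  V/F = 0.4536: g = 0.00049, g' = -0.4698 → V/F = 0.4546
Converged at V/F = 0.4546.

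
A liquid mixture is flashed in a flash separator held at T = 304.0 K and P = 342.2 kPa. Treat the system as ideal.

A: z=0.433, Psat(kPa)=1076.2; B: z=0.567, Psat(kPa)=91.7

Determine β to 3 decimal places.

β = 0.327

Raoult's law: Kᵢ = Pᵢˢᵃᵗ/P = Pᵢˢᵃᵗ/342.2.
  K_A = 1076.2/342.2 = 3.14494, K_B = 91.7/342.2 = 0.26797
Material balance + equilibrium reduce to Σ zᵢ(Kᵢ−1)/(1+β(Kᵢ−1)) = 0.
Feasibility: ΣzᵢKᵢ = 1.514, Σzᵢ/Kᵢ = 2.254 — both > 1, two phases present.
Binary case is linear: z₁(K₁−1)(1+β(K₂−1)) + z₂(K₂−1)(1+β(K₁−1)) = 0
⇒ β = [z₁(K₁−1)+z₂(K₂−1)] / [−(K₁−1)(K₂−1)] = 0.5137/1.5702 = 0.327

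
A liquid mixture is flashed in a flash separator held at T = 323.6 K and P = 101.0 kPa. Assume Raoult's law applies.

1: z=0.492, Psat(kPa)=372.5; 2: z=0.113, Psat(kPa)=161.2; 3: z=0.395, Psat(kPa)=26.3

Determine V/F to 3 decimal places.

V/F = 0.624

Raoult's law: Kᵢ = Pᵢˢᵃᵗ/P = Pᵢˢᵃᵗ/101.0.
  K_1 = 372.5/101.0 = 3.68812, K_2 = 161.2/101.0 = 1.59604, K_3 = 26.3/101.0 = 0.26040
Rachford–Rice: g(V/F) = Σ zᵢ(Kᵢ−1)/(1+V/F(Kᵢ−1)) = 0.
Feasibility: ΣzᵢKᵢ = 2.098, Σzᵢ/Kᵢ = 1.721 — both > 1, two phases present.
Iterate (Newton) starting at V/F = 0.5:
  V/F = 0.500: g = 0.1525, g' = -1.215 → V/F = 0.626
  V/F = 0.626: g = -0.0014, g' = -1.264 → V/F = 0.624
Converged at V/F = 0.624.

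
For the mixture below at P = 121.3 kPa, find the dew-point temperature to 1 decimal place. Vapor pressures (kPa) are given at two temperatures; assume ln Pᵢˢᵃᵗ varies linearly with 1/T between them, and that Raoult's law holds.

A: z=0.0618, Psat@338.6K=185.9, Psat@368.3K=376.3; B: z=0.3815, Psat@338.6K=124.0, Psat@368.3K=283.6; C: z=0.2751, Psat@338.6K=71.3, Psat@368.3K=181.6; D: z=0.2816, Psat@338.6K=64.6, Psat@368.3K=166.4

T = 349.3 K

Dew-point temperature: Σzᵢ·P/Pᵢˢᵃᵗ(T) = 1. Interpolate ln Pᵢˢᵃᵗ = aᵢ + bᵢ/T.
  T = 338.6 K: ΣzᵢP/Pᵢˢᵃᵗ = 1.4103
  T = 368.3 K: ΣzᵢP/Pᵢˢᵃᵗ = 0.5721
  T = 353.5 K: ΣzᵢP/Pᵢˢᵃᵗ = 0.8796
  T = 346.1 K: ΣzᵢP/Pᵢˢᵃᵗ = 1.1063
  T = 349.8 K: ΣzᵢP/Pᵢˢᵃᵗ = 0.9852
  T = 348.0 K: ΣzᵢP/Pᵢˢᵃᵗ = 1.0420
Interpolating between 348.0 K and 349.8 K gives T ≈ 349.3 K.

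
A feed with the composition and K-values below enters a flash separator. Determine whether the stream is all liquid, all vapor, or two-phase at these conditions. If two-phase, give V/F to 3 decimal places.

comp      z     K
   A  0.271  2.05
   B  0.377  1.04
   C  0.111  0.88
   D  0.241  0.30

ΣzᵢKᵢ = 1.118; Σzᵢ/Kᵢ = 1.424.
Both exceed 1, so a two-phase solution exists.
Newton iteration, ψ⁰ = 0.5:
  ψ = 0.500: g = -0.0723, g' = -0.410 → ψ = 0.324
  ψ = 0.324: g = -0.0047, g' = -0.366 → ψ = 0.311
Converged at ψ = 0.311.

two-phase, V/F = 0.311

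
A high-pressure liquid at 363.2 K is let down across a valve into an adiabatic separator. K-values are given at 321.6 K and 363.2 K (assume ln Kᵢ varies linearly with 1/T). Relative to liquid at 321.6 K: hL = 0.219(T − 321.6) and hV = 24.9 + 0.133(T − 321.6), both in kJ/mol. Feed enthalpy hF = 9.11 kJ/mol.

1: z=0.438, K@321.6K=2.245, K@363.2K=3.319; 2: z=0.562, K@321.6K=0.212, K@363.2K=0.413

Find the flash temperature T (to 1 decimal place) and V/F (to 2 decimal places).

T = 336.1 K, V/F = 0.25

Adiabatic flash: solve Rachford–Rice at each trial T, then check hF = ψ·hV(T) + (1−ψ)·hL(T).
  T = 321.6 K: K = (2.245, 0.212), RR gives ψ = 0.104, H_out = 2.600 kJ/mol
  T = 363.2 K: K = (3.319, 0.413), RR gives ψ = 0.504, H_out = 19.853 kJ/mol
  T = 342.4 K: K = (2.762, 0.302), RR gives ψ = 0.309, H_out = 11.686 kJ/mol
  T = 332.0 K: K = (2.498, 0.254), RR gives ψ = 0.212, H_out = 7.376 kJ/mol
  T = 337.2 K: K = (2.629, 0.278), RR gives ψ = 0.261, H_out = 9.571 kJ/mol
  T = 334.6 K: K = (2.563, 0.266), RR gives ψ = 0.237, H_out = 8.486 kJ/mol
  T = 335.9 K: K = (2.596, 0.272), RR gives ψ = 0.249, H_out = 9.031 kJ/mol
Linear interpolation between T = 335.9 (H_out = 9.031) and T = 337.2 (H_out = 9.571) on hF = 9.11 gives T ≈ 336.1 K, at which ψ = 0.25.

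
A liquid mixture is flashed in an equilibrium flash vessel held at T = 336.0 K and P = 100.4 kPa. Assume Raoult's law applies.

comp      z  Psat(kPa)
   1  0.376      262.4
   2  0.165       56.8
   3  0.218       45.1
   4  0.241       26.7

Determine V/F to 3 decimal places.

V/F = 0.245

Raoult's law: Kᵢ = Pᵢˢᵃᵗ/P = Pᵢˢᵃᵗ/100.4.
  K_1 = 262.4/100.4 = 2.61355, K_2 = 56.8/100.4 = 0.56574, K_3 = 45.1/100.4 = 0.44920, K_4 = 26.7/100.4 = 0.26594
Material balance + equilibrium reduce to Σ zᵢ(Kᵢ−1)/(1+V/F(Kᵢ−1)) = 0.
Check two-phase: ΣzᵢKᵢ = 1.238 > 1 and Σzᵢ/Kᵢ = 1.827 > 1, so g(0) = 0.238 > 0 and g(1) = -0.827 < 0.
Newton iteration, V/F⁰ = 0.5:
  V/F = 0.500: g = -0.2009, g' = -0.801 → V/F = 0.249
  V/F = 0.249: g = -0.0032, g' = -0.821 → V/F = 0.245
Converged at V/F = 0.245.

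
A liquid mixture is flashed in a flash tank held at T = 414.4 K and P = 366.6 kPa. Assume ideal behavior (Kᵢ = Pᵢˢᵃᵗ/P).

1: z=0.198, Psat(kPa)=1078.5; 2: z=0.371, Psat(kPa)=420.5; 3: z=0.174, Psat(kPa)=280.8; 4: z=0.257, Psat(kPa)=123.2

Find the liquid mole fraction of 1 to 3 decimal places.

Raoult's law: Kᵢ = Pᵢˢᵃᵗ/P = Pᵢˢᵃᵗ/366.6.
  K_1 = 1078.5/366.6 = 2.94190, K_2 = 420.5/366.6 = 1.14703, K_3 = 280.8/366.6 = 0.76596, K_4 = 123.2/366.6 = 0.33606
Rachford–Rice: g(ψ) = Σ zᵢ(Kᵢ−1)/(1+ψ(Kᵢ−1)) = 0.
Check two-phase: ΣzᵢKᵢ = 1.228 > 1 and Σzᵢ/Kᵢ = 1.383 > 1, so g(0) = 0.228 > 0 and g(1) = -0.383 < 0.
Newton iteration, ψ⁰ = 0.53:
  ψ = 0.530: g = -0.0697, g' = -0.470 → ψ = 0.382
  ψ = 0.382: g = -0.0009, g' = -0.468 → ψ = 0.380
Converged at ψ = 0.380.
Compositions from xᵢ = zᵢ/(1+ψ(Kᵢ−1)), yᵢ = Kᵢxᵢ:
  1: x = 0.114, y = 0.335
  2: x = 0.351, y = 0.403
  3: x = 0.191, y = 0.146
  4: x = 0.344, y = 0.116

x_1 = 0.114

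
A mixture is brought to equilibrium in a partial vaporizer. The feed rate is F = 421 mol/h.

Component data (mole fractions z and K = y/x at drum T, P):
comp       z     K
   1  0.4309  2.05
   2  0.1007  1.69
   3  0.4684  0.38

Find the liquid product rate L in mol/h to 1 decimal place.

Let β = V/F and solve Σ zᵢ(Kᵢ−1)/(1+β(Kᵢ−1)) = 0.
g(0) = ΣzᵢKᵢ − 1 = 0.2315 and g(1) = 1 − Σzᵢ/Kᵢ = -0.5024, so a root lies in (0, 1).
Newton iteration, β⁰ = 0.42:
  β = 0.4200: g = -0.02480, g' = -0.5868 → β = 0.3777
  β = 0.3777: g = -0.00014, g' = -0.5807 → β = 0.3775
Converged at β = 0.3775.
Then V = β·F = 0.3775·421 = 158.9 mol/h and L = F − V = 262.1 mol/h.

L = 262.1 mol/h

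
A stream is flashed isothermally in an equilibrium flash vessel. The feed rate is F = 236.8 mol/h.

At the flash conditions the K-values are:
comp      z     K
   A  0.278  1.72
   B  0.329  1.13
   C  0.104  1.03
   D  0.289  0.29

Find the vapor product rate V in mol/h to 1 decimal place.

Rachford–Rice: g(V/F) = Σ zᵢ(Kᵢ−1)/(1+V/F(Kᵢ−1)) = 0.
Feasibility: ΣzᵢKᵢ = 1.041, Σzᵢ/Kᵢ = 1.550 — both > 1, two phases present.
Newton iteration, V/F⁰ = 0.56:
  V/F = 0.560: g = -0.1550, g' = -0.480 → V/F = 0.237
  V/F = 0.237: g = -0.0310, g' = -0.321 → V/F = 0.140
  V/F = 0.140: g = -0.0009, g' = -0.304 → V/F = 0.137
Converged at V/F = 0.137.
Then V = V/F·F = 0.1371·236.8 = 32.5 mol/h and L = F − V = 204.3 mol/h.

V = 32.5 mol/h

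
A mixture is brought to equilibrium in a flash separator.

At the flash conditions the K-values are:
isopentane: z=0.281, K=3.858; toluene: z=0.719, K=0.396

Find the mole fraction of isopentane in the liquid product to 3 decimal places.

Rachford–Rice: g(V/F) = Σ zᵢ(Kᵢ−1)/(1+V/F(Kᵢ−1)) = 0.
g(0) = ΣzᵢKᵢ − 1 = 0.369 and g(1) = 1 − Σzᵢ/Kᵢ = -0.888, so a root lies in (0, 1).
Newton iteration, V/F⁰ = 0.58:
  V/F = 0.580: g = -0.3663, g' = -0.946 → V/F = 0.193
  V/F = 0.193: g = 0.0260, g' = -1.289 → V/F = 0.213
  V/F = 0.213: g = 0.0006, g' = -1.232 → V/F = 0.214
Converged at V/F = 0.214.
Compositions from xᵢ = zᵢ/(1+V/F(Kᵢ−1)), yᵢ = Kᵢxᵢ:
  isopentane: x = 0.174, y = 0.673
  toluene: x = 0.826, y = 0.327

x_isopentane = 0.174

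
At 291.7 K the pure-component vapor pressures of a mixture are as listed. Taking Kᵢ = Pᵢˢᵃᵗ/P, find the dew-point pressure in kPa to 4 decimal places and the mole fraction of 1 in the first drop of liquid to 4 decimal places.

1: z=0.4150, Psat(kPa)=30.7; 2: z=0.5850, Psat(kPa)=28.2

At the dew point ψ → 1, so Σzᵢ/Kᵢ = 1 with Kᵢ = Pᵢˢᵃᵗ/P ⇒ 1/P = Σzᵢ/Pᵢˢᵃᵗ.
1/P = 0.4150/30.7 + 0.5850/28.2 = 0.0342626 ⇒ P = 29.1863 kPa
xᵢ = zᵢP/Pᵢˢᵃᵗ ⇒ x_1 = 0.4150·29.1863/30.7 = 0.3945

Pdew = 29.1863 kPa, x_1 = 0.3945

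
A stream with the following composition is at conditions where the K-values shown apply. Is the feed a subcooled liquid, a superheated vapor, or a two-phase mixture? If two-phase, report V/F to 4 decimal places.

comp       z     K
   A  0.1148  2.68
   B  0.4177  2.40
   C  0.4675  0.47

ΣzᵢKᵢ = 1.5299; Σzᵢ/Kᵢ = 1.2116.
Both exceed 1, so a two-phase solution exists.
Newton iteration, ψ⁰ = 0.5:
  ψ = 0.5000: g = 0.11170, g' = -0.6221 → ψ = 0.6796
  ψ = 0.6796: g = 0.00248, g' = -0.6064 → ψ = 0.6836
Converged at ψ = 0.6836.

two-phase, V/F = 0.6836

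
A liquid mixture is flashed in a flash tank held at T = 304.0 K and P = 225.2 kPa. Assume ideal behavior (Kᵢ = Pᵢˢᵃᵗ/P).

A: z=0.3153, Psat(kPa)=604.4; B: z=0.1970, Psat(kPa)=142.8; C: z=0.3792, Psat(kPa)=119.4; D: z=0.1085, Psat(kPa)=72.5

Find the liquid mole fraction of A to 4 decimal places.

x_A = 0.2204

Raoult's law: Kᵢ = Pᵢˢᵃᵗ/P = Pᵢˢᵃᵗ/225.2.
  K_A = 604.4/225.2 = 2.683837, K_B = 142.8/225.2 = 0.634103, K_C = 119.4/225.2 = 0.530195, K_D = 72.5/225.2 = 0.321936
Let ψ = V/F and solve Σ zᵢ(Kᵢ−1)/(1+ψ(Kᵢ−1)) = 0.
g(0) = ΣzᵢKᵢ − 1 = 0.2071 and g(1) = 1 − Σzᵢ/Kᵢ = -0.4804, so a root lies in (0, 1).
Iterate (Newton) starting at ψ = 0.5:
  ψ = 0.5000: g = -0.14413, g' = -0.5602 → ψ = 0.2427
  ψ = 0.2427: g = 0.00865, g' = -0.6604 → ψ = 0.2558
  ψ = 0.2558: g = 0.00007, g' = -0.6500 → ψ = 0.2559
Converged at ψ = 0.2559.
Compositions from xᵢ = zᵢ/(1+ψ(Kᵢ−1)), yᵢ = Kᵢxᵢ:
  A: x = 0.2204, y = 0.5914
  B: x = 0.2174, y = 0.1378
  C: x = 0.4310, y = 0.2285
  D: x = 0.1313, y = 0.0423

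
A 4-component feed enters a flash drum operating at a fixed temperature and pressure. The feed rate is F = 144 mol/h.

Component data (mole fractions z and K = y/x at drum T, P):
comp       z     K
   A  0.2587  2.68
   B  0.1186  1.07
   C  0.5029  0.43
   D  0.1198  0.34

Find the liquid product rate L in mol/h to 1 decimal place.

Material balance + equilibrium reduce to Σ zᵢ(Kᵢ−1)/(1+ψ(Kᵢ−1)) = 0.
Check two-phase: ΣzᵢKᵢ = 1.0772 > 1 and Σzᵢ/Kᵢ = 1.7293 > 1, so g(0) = 0.0772 > 0 and g(1) = -0.7293 < 0.
Newton–Raphson from ψ = 0.52:
  ψ = 0.5200: g = -0.28781, g' = -0.6596 → ψ = 0.0836
  ψ = 0.0836: g = 0.00464, g' = -0.8005 → ψ = 0.0894
  ψ = 0.0894: g = 0.00002, g' = -0.7928 → ψ = 0.0895
Converged at ψ = 0.0895.
Then V = ψ·F = 0.0895·144 = 12.9 mol/h and L = F − V = 131.1 mol/h.

L = 131.1 mol/h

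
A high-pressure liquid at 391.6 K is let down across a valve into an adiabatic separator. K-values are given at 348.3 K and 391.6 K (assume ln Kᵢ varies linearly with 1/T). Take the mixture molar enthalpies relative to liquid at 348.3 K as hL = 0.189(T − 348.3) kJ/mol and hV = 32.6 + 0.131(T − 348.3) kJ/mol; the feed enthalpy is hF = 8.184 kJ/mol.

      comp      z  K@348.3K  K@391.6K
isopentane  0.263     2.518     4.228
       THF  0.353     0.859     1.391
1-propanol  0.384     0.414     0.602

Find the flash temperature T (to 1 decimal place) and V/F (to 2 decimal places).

Adiabatic flash: solve Rachford–Rice at each trial T, then check hF = ψ·hV(T) + (1−ψ)·hL(T).
  T = 348.3 K: K = (2.518, 0.859, 0.414), RR gives ψ = 0.200, H_out = 6.529 kJ/mol
  T = 391.6 K: K = (4.228, 1.391, 0.602), RR gives ψ = 1.000, H_out = 38.272 kJ/mol
  T = 370.0 K: K = (3.315, 1.109, 0.505), RR gives ψ = 0.647, H_out = 24.384 kJ/mol
  T = 359.1 K: K = (2.899, 0.979, 0.458), RR gives ψ = 0.423, H_out = 15.554 kJ/mol
  T = 353.7 K: K = (2.705, 0.918, 0.436), RR gives ψ = 0.312, H_out = 11.105 kJ/mol
  T = 351.0 K: K = (2.610, 0.888, 0.425), RR gives ψ = 0.257, H_out = 8.838 kJ/mol
  T = 349.6 K: K = (2.562, 0.873, 0.419), RR gives ψ = 0.228, H_out = 7.647 kJ/mol
Linear interpolation between T = 349.6 (H_out = 7.647) and T = 351.0 (H_out = 8.838) on hF = 8.184 gives T ≈ 350.2 K, at which ψ = 0.24.

T = 350.2 K, V/F = 0.24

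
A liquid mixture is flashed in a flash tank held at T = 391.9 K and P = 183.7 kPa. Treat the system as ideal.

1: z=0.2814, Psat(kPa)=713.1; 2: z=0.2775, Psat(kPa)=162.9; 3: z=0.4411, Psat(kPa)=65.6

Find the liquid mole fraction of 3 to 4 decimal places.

x_3 = 0.5719

Raoult's law: Kᵢ = Pᵢˢᵃᵗ/P = Pᵢˢᵃᵗ/183.7.
  K_1 = 713.1/183.7 = 3.881873, K_2 = 162.9/183.7 = 0.886772, K_3 = 65.6/183.7 = 0.357104
Rachford–Rice: g(ψ) = Σ zᵢ(Kᵢ−1)/(1+ψ(Kᵢ−1)) = 0.
Feasibility: ΣzᵢKᵢ = 1.4960, Σzᵢ/Kᵢ = 1.6206 — both > 1, two phases present.
Iterate (Newton) starting at ψ = 0.5:
  ψ = 0.5000: g = -0.11900, g' = -0.7922 → ψ = 0.3498
  ψ = 0.3498: g = 0.00528, g' = -0.8869 → ψ = 0.3557
  ψ = 0.3557: g = 0.00002, g' = -0.8801 → ψ = 0.3558
Converged at ψ = 0.3558.
Compositions from xᵢ = zᵢ/(1+ψ(Kᵢ−1)), yᵢ = Kᵢxᵢ:
  1: x = 0.1389, y = 0.5394
  2: x = 0.2891, y = 0.2564
  3: x = 0.5719, y = 0.2042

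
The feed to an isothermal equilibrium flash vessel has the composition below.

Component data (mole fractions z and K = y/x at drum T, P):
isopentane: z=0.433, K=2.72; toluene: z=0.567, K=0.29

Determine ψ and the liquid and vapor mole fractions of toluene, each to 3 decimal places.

Rachford–Rice: g(ψ) = Σ zᵢ(Kᵢ−1)/(1+ψ(Kᵢ−1)) = 0.
g(0) = ΣzᵢKᵢ − 1 = 0.342 and g(1) = 1 − Σzᵢ/Kᵢ = -1.114, so a root lies in (0, 1).
Binary case is linear: z₁(K₁−1)(1+ψ(K₂−1)) + z₂(K₂−1)(1+ψ(K₁−1)) = 0
⇒ ψ = [z₁(K₁−1)+z₂(K₂−1)] / [−(K₁−1)(K₂−1)] = 0.3422/1.2212 = 0.280
Compositions from xᵢ = zᵢ/(1+ψ(Kᵢ−1)), yᵢ = Kᵢxᵢ:
  isopentane: x = 0.292, y = 0.795
  toluene: x = 0.708, y = 0.205

ψ = 0.280, x_toluene = 0.708, y_toluene = 0.205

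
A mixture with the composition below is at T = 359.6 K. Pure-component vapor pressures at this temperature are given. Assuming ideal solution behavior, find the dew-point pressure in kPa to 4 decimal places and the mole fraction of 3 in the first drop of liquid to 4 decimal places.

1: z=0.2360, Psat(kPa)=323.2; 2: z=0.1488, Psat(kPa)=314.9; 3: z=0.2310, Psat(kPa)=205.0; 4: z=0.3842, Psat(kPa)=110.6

At the dew point ψ → 1, so Σzᵢ/Kᵢ = 1 with Kᵢ = Pᵢˢᵃᵗ/P ⇒ 1/P = Σzᵢ/Pᵢˢᵃᵗ.
1/P = 0.2360/323.2 + 0.1488/314.9 + 0.2310/205.0 + 0.3842/110.6 = 0.0058033 ⇒ P = 172.3146 kPa
xᵢ = zᵢP/Pᵢˢᵃᵗ ⇒ x_3 = 0.2310·172.3146/205.0 = 0.1942

Pdew = 172.3146 kPa, x_3 = 0.1942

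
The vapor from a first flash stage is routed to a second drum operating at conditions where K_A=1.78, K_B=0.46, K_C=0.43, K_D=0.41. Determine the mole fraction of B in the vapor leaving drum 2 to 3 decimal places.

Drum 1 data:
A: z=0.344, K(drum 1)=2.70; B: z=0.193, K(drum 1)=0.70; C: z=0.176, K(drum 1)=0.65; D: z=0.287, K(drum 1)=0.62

Drum 1:
Newton iteration, ψ₁⁰ = 0.5:
  ψ₁ = 0.500: g = 0.0387, g' = -0.409 → ψ₁ = 0.594
  ψ₁ = 0.594: g = 0.0017, g' = -0.375 → ψ₁ = 0.599
Converged at ψ₁ = 0.599.
Drum-1 compositions:
  A: x = 0.170, y = 0.460
  B: x = 0.235, y = 0.165
  C: x = 0.223, y = 0.145
  D: x = 0.372, y = 0.230
Drum-2 feed = drum-1 vapor: z₂ = (0.4602, 0.1647, 0.1448, 0.2304).
Drum 2:
Newton–Raphson from ψ₂ = 0.45:
  ψ₂ = 0.450: g = -0.1478, g' = -0.471 → ψ₂ = 0.136
  ψ₂ = 0.136: g = -0.0087, g' = -0.435 → ψ₂ = 0.116
Converged at ψ₂ = 0.116.
  A: x = 0.422, y = 0.751
  B: x = 0.176, y = 0.081
  C: x = 0.155, y = 0.067
  D: x = 0.247, y = 0.101

y_B (drum 2) = 0.081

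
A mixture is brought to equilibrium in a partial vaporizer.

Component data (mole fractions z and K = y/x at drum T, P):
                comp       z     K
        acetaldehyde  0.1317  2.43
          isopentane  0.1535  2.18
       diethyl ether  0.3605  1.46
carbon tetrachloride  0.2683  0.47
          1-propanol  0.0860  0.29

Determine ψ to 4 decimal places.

Rachford–Rice: g(ψ) = Σ zᵢ(Kᵢ−1)/(1+ψ(Kᵢ−1)) = 0.
Feasibility: ΣzᵢKᵢ = 1.3320, Σzᵢ/Kᵢ = 1.2389 — both > 1, two phases present.
Newton–Raphson from ψ = 0.54:
  ψ = 0.5400: g = 0.05150, g' = -0.4764 → ψ = 0.6481
  ψ = 0.6481: g = -0.00158, g' = -0.5101 → ψ = 0.6450
Converged at ψ = 0.6450.

ψ = 0.6450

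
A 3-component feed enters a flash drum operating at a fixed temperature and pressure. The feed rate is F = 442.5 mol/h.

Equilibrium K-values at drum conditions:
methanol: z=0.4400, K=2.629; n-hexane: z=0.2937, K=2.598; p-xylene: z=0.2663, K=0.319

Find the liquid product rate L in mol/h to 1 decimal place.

Let ψ = V/F and solve Σ zᵢ(Kᵢ−1)/(1+ψ(Kᵢ−1)) = 0.
Check two-phase: ΣzᵢKᵢ = 2.0047 > 1 and Σzᵢ/Kᵢ = 1.1152 > 1, so g(0) = 1.0047 > 0 and g(1) = -0.1152 < 0.
Newton iteration, ψ⁰ = 0.57:
  ψ = 0.5700: g = 0.32087, g' = -0.8493 → ψ = 0.9478
  ψ = 0.9478: g = -0.04313, g' = -1.2816 → ψ = 0.9142
  ψ = 0.9142: g = -0.00179, g' = -1.1791 → ψ = 0.9127
Converged at ψ = 0.9126.
Then V = ψ·F = 0.9126·442.5 = 403.8 mol/h and L = F − V = 38.7 mol/h.

L = 38.7 mol/h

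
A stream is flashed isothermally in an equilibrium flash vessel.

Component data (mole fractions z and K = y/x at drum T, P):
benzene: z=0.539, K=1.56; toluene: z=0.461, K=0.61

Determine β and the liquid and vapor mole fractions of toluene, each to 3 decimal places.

Binary case is linear: z₁(K₁−1)(1+β(K₂−1)) + z₂(K₂−1)(1+β(K₁−1)) = 0
⇒ β = [z₁(K₁−1)+z₂(K₂−1)] / [−(K₁−1)(K₂−1)] = 0.1221/0.2184 = 0.559
Compositions from xᵢ = zᵢ/(1+β(Kᵢ−1)), yᵢ = Kᵢxᵢ:
  benzene: x = 0.411, y = 0.640
  toluene: x = 0.589, y = 0.360

β = 0.559, x_toluene = 0.589, y_toluene = 0.360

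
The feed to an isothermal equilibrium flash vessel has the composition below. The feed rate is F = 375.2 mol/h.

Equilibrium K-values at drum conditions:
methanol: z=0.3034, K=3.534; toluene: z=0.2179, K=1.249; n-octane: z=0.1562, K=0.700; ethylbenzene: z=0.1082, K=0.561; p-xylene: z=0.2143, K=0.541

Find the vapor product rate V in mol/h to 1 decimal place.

Rachford–Rice: g(ψ) = Σ zᵢ(Kᵢ−1)/(1+ψ(Kᵢ−1)) = 0.
g(0) = ΣzᵢKᵢ − 1 = 0.6303 and g(1) = 1 − Σzᵢ/Kᵢ = -0.0724, so a root lies in (0, 1).
Newton iteration, ψ⁰ = 0.5:
  ψ = 0.5000: g = 0.14373, g' = -0.5195 → ψ = 0.7767
  ψ = 0.7767: g = 0.01846, g' = -0.4116 → ψ = 0.8215
  ψ = 0.8215: g = 0.00012, g' = -0.4066 → ψ = 0.8218
Converged at ψ = 0.8218.
Then V = ψ·F = 0.8218·375.2 = 308.4 mol/h and L = F − V = 66.8 mol/h.

V = 308.4 mol/h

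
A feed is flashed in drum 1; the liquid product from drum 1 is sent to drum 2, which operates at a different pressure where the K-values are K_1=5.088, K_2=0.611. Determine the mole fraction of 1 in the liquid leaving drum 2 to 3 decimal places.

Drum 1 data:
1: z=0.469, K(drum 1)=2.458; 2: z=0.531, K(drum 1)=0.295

Drum 1:
Material balance + equilibrium reduce to Σ zᵢ(Kᵢ−1)/(1+ψ₁(Kᵢ−1)) = 0.
g(0) = ΣzᵢKᵢ − 1 = 0.309 and g(1) = 1 − Σzᵢ/Kᵢ = -0.991, so a root lies in (0, 1).
Binary case is linear: z₁(K₁−1)(1+ψ₁(K₂−1)) + z₂(K₂−1)(1+ψ₁(K₁−1)) = 0
⇒ ψ₁ = [z₁(K₁−1)+z₂(K₂−1)] / [−(K₁−1)(K₂−1)] = 0.3094/1.0279 = 0.301
Drum-1 compositions:
  1: x = 0.326, y = 0.801
  2: x = 0.674, y = 0.199
Drum-2 feed = drum-1 liquid: z₂ = (0.3259, 0.6741).
Drum 2:
Rachford–Rice: g(ψ₂) = Σ zᵢ(Kᵢ−1)/(1+ψ₂(Kᵢ−1)) = 0.
Feasibility: ΣzᵢKᵢ = 2.070, Σzᵢ/Kᵢ = 1.167 — both > 1, two phases present.
Binary case is linear: z₁(K₁−1)(1+ψ₂(K₂−1)) + z₂(K₂−1)(1+ψ₂(K₁−1)) = 0
⇒ ψ₂ = [z₁(K₁−1)+z₂(K₂−1)] / [−(K₁−1)(K₂−1)] = 1.0702/1.5902 = 0.673
  1: x = 0.087, y = 0.442
  2: x = 0.913, y = 0.558

x_1 (drum 2) = 0.087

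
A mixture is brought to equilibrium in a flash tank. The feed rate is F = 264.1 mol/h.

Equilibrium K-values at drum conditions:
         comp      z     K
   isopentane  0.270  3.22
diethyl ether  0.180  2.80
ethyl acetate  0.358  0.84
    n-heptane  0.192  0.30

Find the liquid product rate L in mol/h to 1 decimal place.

L = 60.7 mol/h

Newton–Raphson from ψ = 0.66:
  ψ = 0.660: g = 0.0774, g' = -0.677 → ψ = 0.774
  ψ = 0.774: g = -0.0030, g' = -0.742 → ψ = 0.770
Converged at ψ = 0.770.
Then V = ψ·F = 0.7702·264.1 = 203.4 mol/h and L = F − V = 60.7 mol/h.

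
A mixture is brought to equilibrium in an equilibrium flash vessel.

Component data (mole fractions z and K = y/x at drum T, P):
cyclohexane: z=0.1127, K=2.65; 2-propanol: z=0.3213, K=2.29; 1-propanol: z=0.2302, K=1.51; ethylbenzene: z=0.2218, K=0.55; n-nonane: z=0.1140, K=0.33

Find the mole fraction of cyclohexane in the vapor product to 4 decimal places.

y_cyclohexane = 0.1218

Iterate (Newton) starting at V/F = 0.5:
  V/F = 0.5000: g = 0.20376, g' = -0.5182 → V/F = 0.8932
  V/F = 0.8932: g = -0.00868, g' = -0.6368 → V/F = 0.8796
  V/F = 0.8796: g = -0.00009, g' = -0.6234 → V/F = 0.8794
Converged at V/F = 0.8794.
Compositions from xᵢ = zᵢ/(1+V/F(Kᵢ−1)), yᵢ = Kᵢxᵢ:
  cyclohexane: x = 0.0460, y = 0.1218
  2-propanol: x = 0.1505, y = 0.3447
  1-propanol: x = 0.1589, y = 0.2400
  ethylbenzene: x = 0.3671, y = 0.2019
  n-nonane: x = 0.2775, y = 0.0916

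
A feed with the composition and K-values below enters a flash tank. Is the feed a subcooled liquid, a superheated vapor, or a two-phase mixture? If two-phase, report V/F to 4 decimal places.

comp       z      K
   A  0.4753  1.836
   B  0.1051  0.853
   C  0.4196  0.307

ΣzᵢKᵢ = 1.0911; Σzᵢ/Kᵢ = 1.7489.
Both exceed 1, so a two-phase solution exists.
Material balance + equilibrium reduce to Σ zᵢ(Kᵢ−1)/(1+ψ(Kᵢ−1)) = 0.
Newton iteration, ψ⁰ = 0.5:
  ψ = 0.5000: g = -0.18142, g' = -0.6397 → ψ = 0.2164
  ψ = 0.2164: g = -0.02157, g' = -0.5195 → ψ = 0.1749
  ψ = 0.1749: g = -0.00008, g' = -0.5162 → ψ = 0.1747
Converged at ψ = 0.1747.

two-phase, V/F = 0.1747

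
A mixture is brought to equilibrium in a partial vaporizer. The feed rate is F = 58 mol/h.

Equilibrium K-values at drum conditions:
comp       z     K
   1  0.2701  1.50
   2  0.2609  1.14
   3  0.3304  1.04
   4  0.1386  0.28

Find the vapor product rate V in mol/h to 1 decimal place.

Iterate (Newton) starting at ψ = 0.44:
  ψ = 0.4400: g = 0.01203, g' = -0.2043 → ψ = 0.4988
  ψ = 0.4988: g = -0.00053, g' = -0.2232 → ψ = 0.4965
Converged at ψ = 0.4964.
Then V = ψ·F = 0.4964·58 = 28.8 mol/h and L = F − V = 29.2 mol/h.

V = 28.8 mol/h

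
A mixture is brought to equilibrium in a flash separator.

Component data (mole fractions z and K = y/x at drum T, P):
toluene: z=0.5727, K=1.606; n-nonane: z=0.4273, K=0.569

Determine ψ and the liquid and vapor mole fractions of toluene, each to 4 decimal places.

Material balance + equilibrium reduce to Σ zᵢ(Kᵢ−1)/(1+ψ(Kᵢ−1)) = 0.
g(0) = ΣzᵢKᵢ − 1 = 0.1629 and g(1) = 1 − Σzᵢ/Kᵢ = -0.1076, so a root lies in (0, 1).
Iterate (Newton) starting at ψ = 0.5:
  ψ = 0.5000: g = 0.03160, g' = -0.2528 → ψ = 0.6250
  ψ = 0.6250: g = -0.00034, g' = -0.2593 → ψ = 0.6237
Converged at ψ = 0.6237.
Compositions from xᵢ = zᵢ/(1+ψ(Kᵢ−1)), yᵢ = Kᵢxᵢ:
  toluene: x = 0.4156, y = 0.6675
  n-nonane: x = 0.5844, y = 0.3325

ψ = 0.6237, x_toluene = 0.4156, y_toluene = 0.6675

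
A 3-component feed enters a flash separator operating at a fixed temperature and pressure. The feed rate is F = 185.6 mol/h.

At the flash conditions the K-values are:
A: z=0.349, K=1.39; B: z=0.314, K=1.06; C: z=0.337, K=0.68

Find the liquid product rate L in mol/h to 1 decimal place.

Let ψ = V/F and solve Σ zᵢ(Kᵢ−1)/(1+ψ(Kᵢ−1)) = 0.
Check two-phase: ΣzᵢKᵢ = 1.047 > 1 and Σzᵢ/Kᵢ = 1.043 > 1, so g(0) = 0.047 > 0 and g(1) = -0.043 < 0.
Newton–Raphson from ψ = 0.65:
  ψ = 0.650: g = -0.0094, g' = -0.090 → ψ = 0.545
  ψ = 0.545: g = -0.0001, g' = -0.088 → ψ = 0.544
Converged at ψ = 0.544.
Then V = ψ·F = 0.5436·185.6 = 100.9 mol/h and L = F − V = 84.7 mol/h.

L = 84.7 mol/h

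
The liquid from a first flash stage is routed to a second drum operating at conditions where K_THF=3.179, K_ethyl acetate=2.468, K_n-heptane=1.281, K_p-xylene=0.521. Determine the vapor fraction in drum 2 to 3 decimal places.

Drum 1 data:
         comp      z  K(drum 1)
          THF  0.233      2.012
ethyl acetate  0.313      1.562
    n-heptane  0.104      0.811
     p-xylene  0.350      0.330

V/F (drum 2) = 0.781

Drum 1:
Let ψ₁ = V/F and solve Σ zᵢ(Kᵢ−1)/(1+ψ₁(Kᵢ−1)) = 0.
Feasibility: ΣzᵢKᵢ = 1.158, Σzᵢ/Kᵢ = 1.505 — both > 1, two phases present.
Newton–Raphson from ψ₁ = 0.46:
  ψ₁ = 0.460: g = -0.0598, g' = -0.506 → ψ₁ = 0.342
  ψ₁ = 0.342: g = -0.0024, g' = -0.470 → ψ₁ = 0.337
Converged at ψ₁ = 0.337.
Drum-1 compositions:
  THF: x = 0.174, y = 0.350
  ethyl acetate: x = 0.263, y = 0.411
  n-heptane: x = 0.111, y = 0.090
  p-xylene: x = 0.452, y = 0.149
Drum-2 feed = drum-1 liquid: z₂ = (0.1738, 0.2632, 0.1111, 0.4519).
Drum 2:
Iterate (Newton) starting at ψ₂ = 0.5:
  ψ₂ = 0.500: g = 0.1468, g' = -0.564 → ψ₂ = 0.760
  ψ₂ = 0.760: g = 0.0103, g' = -0.506 → ψ₂ = 0.781
Converged at ψ₂ = 0.781.
  THF: x = 0.064, y = 0.205
  ethyl acetate: x = 0.123, y = 0.303
  n-heptane: x = 0.091, y = 0.117
  p-xylene: x = 0.722, y = 0.376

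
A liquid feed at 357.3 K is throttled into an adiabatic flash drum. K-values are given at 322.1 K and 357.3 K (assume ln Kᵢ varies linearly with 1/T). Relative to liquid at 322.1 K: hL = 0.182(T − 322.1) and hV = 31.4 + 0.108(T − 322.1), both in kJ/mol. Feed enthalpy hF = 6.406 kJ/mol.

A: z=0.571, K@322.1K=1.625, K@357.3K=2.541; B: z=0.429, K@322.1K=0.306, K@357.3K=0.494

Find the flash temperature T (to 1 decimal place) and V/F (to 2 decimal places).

T = 324.1 K, V/F = 0.19

Adiabatic flash: solve Rachford–Rice at each trial T, then check hF = ψ·hV(T) + (1−ψ)·hL(T).
  T = 322.1 K: K = (1.625, 0.306), RR gives ψ = 0.136, H_out = 4.282 kJ/mol
  T = 357.3 K: K = (2.541, 0.494), RR gives ψ = 0.850, H_out = 30.884 kJ/mol
  T = 339.7 K: K = (2.056, 0.394), RR gives ψ = 0.535, H_out = 19.316 kJ/mol
  T = 330.9 K: K = (1.833, 0.348), RR gives ψ = 0.361, H_out = 12.712 kJ/mol
  T = 326.5 K: K = (1.727, 0.327), RR gives ψ = 0.258, H_out = 8.830 kJ/mol
  T = 324.3 K: K = (1.676, 0.316), RR gives ψ = 0.200, H_out = 6.658 kJ/mol
Linear interpolation between T = 322.1 (H_out = 4.282) and T = 324.3 (H_out = 6.658) on hF = 6.406 gives T ≈ 324.1 K, at which ψ = 0.19.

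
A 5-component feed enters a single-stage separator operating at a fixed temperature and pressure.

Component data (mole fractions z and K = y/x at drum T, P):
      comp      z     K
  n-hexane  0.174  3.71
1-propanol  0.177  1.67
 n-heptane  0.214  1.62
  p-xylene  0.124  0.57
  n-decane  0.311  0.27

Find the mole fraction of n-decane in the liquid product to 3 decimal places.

Iterate (Newton) starting at β = 0.5:
  β = 0.500: g = -0.0351, g' = -0.771 → β = 0.454
Converged at β = 0.454.
Compositions from xᵢ = zᵢ/(1+β(Kᵢ−1)), yᵢ = Kᵢxᵢ:
  n-hexane: x = 0.078, y = 0.289
  1-propanol: x = 0.136, y = 0.227
  n-heptane: x = 0.167, y = 0.271
  p-xylene: x = 0.154, y = 0.088
  n-decane: x = 0.465, y = 0.126

x_n-decane = 0.465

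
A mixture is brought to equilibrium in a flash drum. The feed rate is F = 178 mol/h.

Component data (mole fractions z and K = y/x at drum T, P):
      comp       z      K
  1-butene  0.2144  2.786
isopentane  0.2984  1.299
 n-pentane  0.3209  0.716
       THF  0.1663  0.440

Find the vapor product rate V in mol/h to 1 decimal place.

V = 112.3 mol/h

Let ψ = V/F and solve Σ zᵢ(Kᵢ−1)/(1+ψ(Kᵢ−1)) = 0.
g(0) = ΣzᵢKᵢ − 1 = 0.2879 and g(1) = 1 − Σzᵢ/Kᵢ = -0.1328, so a root lies in (0, 1).
Newton iteration, ψ⁰ = 0.63:
  ψ = 0.6300: g = 0.00037, g' = -0.3332 → ψ = 0.6311
Converged at ψ = 0.6311.
Then V = ψ·F = 0.6311·178 = 112.3 mol/h and L = F − V = 65.7 mol/h.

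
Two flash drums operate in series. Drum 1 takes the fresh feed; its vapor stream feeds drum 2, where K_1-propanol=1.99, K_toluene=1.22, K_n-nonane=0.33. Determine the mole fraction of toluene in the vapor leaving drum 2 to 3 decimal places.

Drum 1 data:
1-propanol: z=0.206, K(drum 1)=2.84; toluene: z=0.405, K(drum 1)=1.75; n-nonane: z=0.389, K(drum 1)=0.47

y_toluene (drum 2) = 0.509

Drum 1:
Material balance + equilibrium reduce to Σ zᵢ(Kᵢ−1)/(1+ψ₁(Kᵢ−1)) = 0.
g(0) = ΣzᵢKᵢ − 1 = 0.477 and g(1) = 1 − Σzᵢ/Kᵢ = -0.132, so a root lies in (0, 1).
Iterate (Newton) starting at ψ₁ = 0.5:
  ψ₁ = 0.500: g = 0.1378, g' = -0.512 → ψ₁ = 0.769
  ψ₁ = 0.769: g = 0.0015, g' = -0.523 → ψ₁ = 0.772
Converged at ψ₁ = 0.772.
Drum-1 compositions:
  1-propanol: x = 0.085, y = 0.242
  toluene: x = 0.256, y = 0.449
  n-nonane: x = 0.658, y = 0.309
Drum-2 feed = drum-1 vapor: z₂ = (0.2417, 0.4489, 0.3095).
Drum 2:
Rachford–Rice: g(ψ₂) = Σ zᵢ(Kᵢ−1)/(1+ψ₂(Kᵢ−1)) = 0.
Feasibility: ΣzᵢKᵢ = 1.131, Σzᵢ/Kᵢ = 1.427 — both > 1, two phases present.
Newton–Raphson from ψ₂ = 0.51:
  ψ₂ = 0.510: g = -0.0672, g' = -0.443 → ψ₂ = 0.358
  ψ₂ = 0.358: g = -0.0047, g' = -0.388 → ψ₂ = 0.346
Converged at ψ₂ = 0.346.
  1-propanol: x = 0.180, y = 0.358
  toluene: x = 0.417, y = 0.509
  n-nonane: x = 0.403, y = 0.133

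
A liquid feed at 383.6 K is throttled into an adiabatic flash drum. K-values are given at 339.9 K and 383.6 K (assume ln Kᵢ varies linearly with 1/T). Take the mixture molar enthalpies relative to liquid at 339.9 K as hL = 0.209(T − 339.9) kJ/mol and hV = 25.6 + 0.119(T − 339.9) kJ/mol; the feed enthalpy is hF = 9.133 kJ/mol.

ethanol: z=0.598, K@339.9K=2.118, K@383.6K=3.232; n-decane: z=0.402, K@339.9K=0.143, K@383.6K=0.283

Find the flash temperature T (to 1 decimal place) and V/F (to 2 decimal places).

T = 341.0 K, V/F = 0.35

Adiabatic flash: solve Rachford–Rice at each trial T, then check hF = ψ·hV(T) + (1−ψ)·hL(T).
  T = 339.9 K: K = (2.118, 0.143), RR gives ψ = 0.338, H_out = 8.658 kJ/mol
  T = 383.6 K: K = (3.232, 0.283), RR gives ψ = 0.654, H_out = 23.302 kJ/mol
  T = 361.8 K: K = (2.651, 0.206), RR gives ψ = 0.509, H_out = 16.610 kJ/mol
  T = 350.9 K: K = (2.379, 0.173), RR gives ψ = 0.431, H_out = 12.912 kJ/mol
  T = 345.4 K: K = (2.247, 0.157), RR gives ψ = 0.387, H_out = 10.871 kJ/mol
  T = 342.6 K: K = (2.181, 0.150), RR gives ψ = 0.363, H_out = 9.769 kJ/mol
  T = 341.2 K: K = (2.148, 0.146), RR gives ψ = 0.350, H_out = 9.200 kJ/mol
Linear interpolation between T = 339.9 (H_out = 8.658) and T = 341.2 (H_out = 9.200) on hF = 9.133 gives T ≈ 341.0 K, at which ψ = 0.35.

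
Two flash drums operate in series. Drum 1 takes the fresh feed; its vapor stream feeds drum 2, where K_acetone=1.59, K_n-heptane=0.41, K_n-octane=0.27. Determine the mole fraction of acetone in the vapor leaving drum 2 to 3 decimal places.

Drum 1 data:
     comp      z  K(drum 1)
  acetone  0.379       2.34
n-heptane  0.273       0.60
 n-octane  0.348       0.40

y_acetone (drum 2) = 0.839

Drum 1:
Newton–Raphson from ψ₁ = 0.57:
  ψ₁ = 0.570: g = -0.1708, g' = -0.581 → ψ₁ = 0.276
  ψ₁ = 0.276: g = -0.0023, g' = -0.598 → ψ₁ = 0.272
Converged at ψ₁ = 0.272.
Drum-1 compositions:
  acetone: x = 0.278, y = 0.650
  n-heptane: x = 0.306, y = 0.184
  n-octane: x = 0.416, y = 0.166
Drum-2 feed = drum-1 vapor: z₂ = (0.6498, 0.1838, 0.1664).
Drum 2:
Material balance + equilibrium reduce to Σ zᵢ(Kᵢ−1)/(1+ψ₂(Kᵢ−1)) = 0.
Check two-phase: ΣzᵢKᵢ = 1.153 > 1 and Σzᵢ/Kᵢ = 1.473 > 1, so g(0) = 0.153 > 0 and g(1) = -0.473 < 0.
Newton–Raphson from ψ₂ = 0.5:
  ψ₂ = 0.500: g = -0.0491, g' = -0.484 → ψ₂ = 0.399
  ψ₂ = 0.399: g = -0.0027, g' = -0.434 → ψ₂ = 0.392
Converged at ψ₂ = 0.392.
  acetone: x = 0.528, y = 0.839
  n-heptane: x = 0.239, y = 0.098
  n-octane: x = 0.233, y = 0.063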